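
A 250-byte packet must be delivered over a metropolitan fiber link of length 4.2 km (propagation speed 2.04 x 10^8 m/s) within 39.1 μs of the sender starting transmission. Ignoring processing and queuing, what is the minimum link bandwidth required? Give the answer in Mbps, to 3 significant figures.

108 Mbps

L = 2000 bits.
Propagation delay = 4200 / 204000000 = 20.5882 μs.
Transmission budget = 39.1 − 20.5882 = 18.5118 μs.
R ≥ L / t_tx = 2000 bits / 1.85118e-05 s = 108 Mbps.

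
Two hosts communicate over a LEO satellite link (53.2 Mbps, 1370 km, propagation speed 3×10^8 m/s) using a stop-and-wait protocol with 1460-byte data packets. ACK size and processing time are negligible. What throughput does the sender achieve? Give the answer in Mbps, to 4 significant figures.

1.249 Mbps

t_tx = L/R = 11680/53200000 = 0.000219549 s.
t_prop = 1370000/300000000 = 0.00456667 s; RTT = 0.00913333 s.
Cycle = t_tx + RTT = 0.00935288 s.
Throughput = L / cycle = 11680 / 0.00935288 = 1.249 Mbps.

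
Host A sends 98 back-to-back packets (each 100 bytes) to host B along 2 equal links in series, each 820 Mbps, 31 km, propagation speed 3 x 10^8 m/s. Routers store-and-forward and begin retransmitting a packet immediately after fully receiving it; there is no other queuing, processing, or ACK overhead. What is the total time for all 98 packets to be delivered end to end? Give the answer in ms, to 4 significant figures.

Per-hop transmission t_tx = L/R = 800/820000000 = 0.00097561 ms.
Per-hop propagation t_prop = 31000/300000000 = 0.103333 ms.
Pipeline fill: first packet needs 2·t_tx to clear all hops; remaining 97 packets each add one t_tx.
Total = (2+98-1)·t_tx + 2·t_prop = 99·0.00097561 + 2·0.103333 = 0.3033 ms.

0.3033 ms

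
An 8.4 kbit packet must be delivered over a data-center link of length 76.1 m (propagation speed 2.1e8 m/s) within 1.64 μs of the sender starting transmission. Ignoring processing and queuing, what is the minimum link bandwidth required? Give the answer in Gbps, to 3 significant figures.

Propagation delay = 76.1 / 210000000 = 0.362381 μs.
Transmission budget = 1.64 − 0.362381 = 1.27762 μs.
R ≥ L / t_tx = 8400 bits / 1.27762e-06 s = 6.57 Gbps.

6.57 Gbps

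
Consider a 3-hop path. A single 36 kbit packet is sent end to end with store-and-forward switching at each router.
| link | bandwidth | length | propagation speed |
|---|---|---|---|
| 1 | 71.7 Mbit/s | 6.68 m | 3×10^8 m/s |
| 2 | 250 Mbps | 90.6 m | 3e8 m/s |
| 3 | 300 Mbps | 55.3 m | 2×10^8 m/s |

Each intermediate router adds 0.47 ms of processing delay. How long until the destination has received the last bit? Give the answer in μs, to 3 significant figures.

L = 36000 bits.
Transmission delays (L/R per hop): 502.092, 144, 120 μs; sum = 766.092 μs.
Propagation delays (d/s per hop): 0.0222667, 0.302, 0.2765 μs; sum = 0.600767 μs.
Processing at 2 router(s): 2 × 0.47 ms = 940 μs.
End-to-end = 1710 μs.

1710 μs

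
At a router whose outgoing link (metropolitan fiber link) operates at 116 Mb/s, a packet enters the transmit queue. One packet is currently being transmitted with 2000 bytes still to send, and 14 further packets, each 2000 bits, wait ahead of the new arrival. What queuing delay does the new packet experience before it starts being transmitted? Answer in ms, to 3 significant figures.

Each queued packet: L/R = 2000/116000000 = 0.0172414 ms.
14 queued → 0.241379 ms.
Plus remaining 16000 bits of current packet: 0.137931 ms.
Queuing delay = 0.379 ms.

0.379 ms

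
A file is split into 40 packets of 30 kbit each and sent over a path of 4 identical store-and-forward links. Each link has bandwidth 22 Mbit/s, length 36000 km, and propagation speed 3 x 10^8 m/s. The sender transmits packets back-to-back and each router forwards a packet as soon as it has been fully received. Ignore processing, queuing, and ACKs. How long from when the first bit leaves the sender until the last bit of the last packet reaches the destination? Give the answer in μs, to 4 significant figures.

538600 μs

Per-hop transmission t_tx = L/R = 30000/22000000 = 1363.64 μs.
Per-hop propagation t_prop = 36000000/300000000 = 120000 μs.
Pipeline fill: first packet needs 4·t_tx to clear all hops; remaining 39 packets each add one t_tx.
Total = (4+40-1)·t_tx + 4·t_prop = 43·1363.64 + 4·120000 = 538600 μs.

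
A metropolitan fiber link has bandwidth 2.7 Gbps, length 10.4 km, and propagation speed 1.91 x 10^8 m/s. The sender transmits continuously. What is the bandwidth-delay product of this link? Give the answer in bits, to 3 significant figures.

147000 bits

Propagation delay = 10400 / 191000000 = 5.44503e-05 s.
BDP = R × t_prop = 2700000000 × 5.44503e-05 = 147016 bits.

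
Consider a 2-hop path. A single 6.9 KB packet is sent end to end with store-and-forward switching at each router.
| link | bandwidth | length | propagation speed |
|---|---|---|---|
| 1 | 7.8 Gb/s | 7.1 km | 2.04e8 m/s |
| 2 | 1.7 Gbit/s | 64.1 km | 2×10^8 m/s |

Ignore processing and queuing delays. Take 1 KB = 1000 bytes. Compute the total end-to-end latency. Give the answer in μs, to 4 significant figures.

394.9 μs

L = 55200 bits.
Transmission delays (L/R per hop): 7.07692, 32.4706 μs; sum = 39.5475 μs.
Propagation delays (d/s per hop): 34.8039, 320.5 μs; sum = 355.304 μs.
End-to-end = 394.9 μs.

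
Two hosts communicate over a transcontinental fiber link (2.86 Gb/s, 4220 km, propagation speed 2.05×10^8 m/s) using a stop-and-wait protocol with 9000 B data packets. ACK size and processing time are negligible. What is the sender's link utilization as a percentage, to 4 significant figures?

0.06111 %

t_tx = L/R = 72000/2860000000 = 2.51748e-05 s.
t_prop = 4220000/2.05e+08 = 0.0205854 s; RTT = 0.0411707 s.
Cycle = t_tx + RTT = 0.0411959 s.
Utilization = t_tx / cycle = 2.51748e-05/0.0411959 = 0.06111 %.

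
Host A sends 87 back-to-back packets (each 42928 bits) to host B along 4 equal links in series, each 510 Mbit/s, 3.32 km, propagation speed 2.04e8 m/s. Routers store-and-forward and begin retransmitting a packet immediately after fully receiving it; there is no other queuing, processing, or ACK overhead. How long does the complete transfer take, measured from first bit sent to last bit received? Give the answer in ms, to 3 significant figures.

Per-hop transmission t_tx = L/R = 42928/510000000 = 0.0841725 ms.
Per-hop propagation t_prop = 3320/204000000 = 0.0162745 ms.
Pipeline fill: first packet needs 4·t_tx to clear all hops; remaining 86 packets each add one t_tx.
Total = (4+87-1)·t_tx + 4·t_prop = 90·0.0841725 + 4·0.0162745 = 7.64 ms.

7.64 ms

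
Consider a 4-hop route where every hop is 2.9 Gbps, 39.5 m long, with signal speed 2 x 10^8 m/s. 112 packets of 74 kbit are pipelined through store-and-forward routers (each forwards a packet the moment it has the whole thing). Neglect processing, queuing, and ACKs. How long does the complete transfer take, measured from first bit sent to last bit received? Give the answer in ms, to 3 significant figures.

2.94 ms

Per-hop transmission t_tx = L/R = 74000/2900000000 = 0.0255172 ms.
Per-hop propagation t_prop = 39.5/200000000 = 0.0001975 ms.
Pipeline fill: first packet needs 4·t_tx to clear all hops; remaining 111 packets each add one t_tx.
Total = (4+112-1)·t_tx + 4·t_prop = 115·0.0255172 + 4·0.0001975 = 2.94 ms.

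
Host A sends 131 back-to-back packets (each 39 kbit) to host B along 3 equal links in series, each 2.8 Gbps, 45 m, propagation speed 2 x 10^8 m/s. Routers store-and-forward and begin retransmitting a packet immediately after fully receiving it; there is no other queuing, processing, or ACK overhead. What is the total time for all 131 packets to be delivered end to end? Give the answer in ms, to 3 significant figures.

Per-hop transmission t_tx = L/R = 39000/2800000000 = 0.0139286 ms.
Per-hop propagation t_prop = 45/200000000 = 0.000225 ms.
Pipeline fill: first packet needs 3·t_tx to clear all hops; remaining 130 packets each add one t_tx.
Total = (3+131-1)·t_tx + 3·t_prop = 133·0.0139286 + 3·0.000225 = 1.85 ms.

1.85 ms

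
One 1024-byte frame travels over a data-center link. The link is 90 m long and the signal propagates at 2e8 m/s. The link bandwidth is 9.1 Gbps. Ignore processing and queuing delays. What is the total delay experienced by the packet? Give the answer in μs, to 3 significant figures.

1.35 μs

L = 1024 × 8 = 8192 bits.
Transmission delay = L/R = 8192 / 9100000000 = 0.90022 μs.
Propagation delay = d/s = 90 m / 200000000 m/s = 0.45 μs.
Total = 1.35 μs.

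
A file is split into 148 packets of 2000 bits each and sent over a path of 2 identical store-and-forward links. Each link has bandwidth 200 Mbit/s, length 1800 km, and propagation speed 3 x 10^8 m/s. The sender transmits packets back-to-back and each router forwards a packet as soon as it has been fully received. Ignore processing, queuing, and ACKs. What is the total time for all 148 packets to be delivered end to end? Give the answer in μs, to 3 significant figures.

13500 μs

Per-hop transmission t_tx = L/R = 2000/200000000 = 10 μs.
Per-hop propagation t_prop = 1800000/300000000 = 6000 μs.
Pipeline fill: first packet needs 2·t_tx to clear all hops; remaining 147 packets each add one t_tx.
Total = (2+148-1)·t_tx + 2·t_prop = 149·10 + 2·6000 = 13500 μs.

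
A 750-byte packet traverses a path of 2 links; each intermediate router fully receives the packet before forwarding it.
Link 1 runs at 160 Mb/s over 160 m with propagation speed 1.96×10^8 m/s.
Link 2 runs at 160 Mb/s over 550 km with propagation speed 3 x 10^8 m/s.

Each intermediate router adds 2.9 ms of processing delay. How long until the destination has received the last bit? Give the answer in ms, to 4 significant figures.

4.809 ms

L = 750 × 8 = 6000 bits.
Transmission delay per hop = L/R = 6000/160000000 = 0.0375 ms; 2 hops → 0.075 ms.
Propagation delays (d/s per hop): 0.000816327, 1.83333 ms; sum = 1.83415 ms.
Processing at 1 router(s): 1 × 2.9 ms = 2.9 ms.
End-to-end = 4.809 ms.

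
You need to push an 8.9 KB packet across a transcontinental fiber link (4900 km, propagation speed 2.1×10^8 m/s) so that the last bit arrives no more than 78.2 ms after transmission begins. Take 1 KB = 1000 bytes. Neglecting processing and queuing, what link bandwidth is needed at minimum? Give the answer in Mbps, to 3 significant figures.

1.30 Mbps

L = 71200 bits.
Propagation delay = 4900000 / 210000000 = 23.3333 ms.
Transmission budget = 78.2 − 23.3333 = 54.8667 ms.
R ≥ L / t_tx = 71200 bits / 0.0548667 s = 1.30 Mbps.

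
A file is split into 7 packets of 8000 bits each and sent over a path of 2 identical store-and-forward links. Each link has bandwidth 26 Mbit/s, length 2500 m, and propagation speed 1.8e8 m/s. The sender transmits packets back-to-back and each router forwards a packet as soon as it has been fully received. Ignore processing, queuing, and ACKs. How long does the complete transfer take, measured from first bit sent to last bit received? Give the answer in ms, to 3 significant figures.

Per-hop transmission t_tx = L/R = 8000/26000000 = 0.307692 ms.
Per-hop propagation t_prop = 2500/180000000 = 0.0138889 ms.
Pipeline fill: first packet needs 2·t_tx to clear all hops; remaining 6 packets each add one t_tx.
Total = (2+7-1)·t_tx + 2·t_prop = 8·0.307692 + 2·0.0138889 = 2.49 ms.

2.49 ms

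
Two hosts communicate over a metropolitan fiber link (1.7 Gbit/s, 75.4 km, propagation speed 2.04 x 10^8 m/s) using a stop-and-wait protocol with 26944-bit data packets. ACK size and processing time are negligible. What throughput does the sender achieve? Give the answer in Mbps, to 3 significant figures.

t_tx = L/R = 26944/1700000000 = 1.58494e-05 s.
t_prop = 75400/204000000 = 0.000369608 s; RTT = 0.000739216 s.
Cycle = t_tx + RTT = 0.000755065 s.
Throughput = L / cycle = 26944 / 0.000755065 = 35.7 Mbps.

35.7 Mbps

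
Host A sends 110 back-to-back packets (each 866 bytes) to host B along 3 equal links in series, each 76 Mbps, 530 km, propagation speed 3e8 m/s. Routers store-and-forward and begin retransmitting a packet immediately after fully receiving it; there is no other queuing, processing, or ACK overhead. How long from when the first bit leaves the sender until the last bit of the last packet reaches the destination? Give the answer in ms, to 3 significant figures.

Per-hop transmission t_tx = L/R = 6928/76000000 = 0.0911579 ms.
Per-hop propagation t_prop = 530000/300000000 = 1.76667 ms.
Pipeline fill: first packet needs 3·t_tx to clear all hops; remaining 109 packets each add one t_tx.
Total = (3+110-1)·t_tx + 3·t_prop = 112·0.0911579 + 3·1.76667 = 15.5 ms.

15.5 ms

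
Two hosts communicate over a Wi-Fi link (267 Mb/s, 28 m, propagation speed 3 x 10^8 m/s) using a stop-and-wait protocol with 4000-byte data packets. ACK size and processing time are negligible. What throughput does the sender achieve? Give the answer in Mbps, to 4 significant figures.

266.6 Mbps

t_tx = L/R = 32000/267000000 = 0.00011985 s.
t_prop = 28/300000000 = 9.33333e-08 s; RTT = 1.86667e-07 s.
Cycle = t_tx + RTT = 0.000120037 s.
Throughput = L / cycle = 32000 / 0.000120037 = 266.6 Mbps.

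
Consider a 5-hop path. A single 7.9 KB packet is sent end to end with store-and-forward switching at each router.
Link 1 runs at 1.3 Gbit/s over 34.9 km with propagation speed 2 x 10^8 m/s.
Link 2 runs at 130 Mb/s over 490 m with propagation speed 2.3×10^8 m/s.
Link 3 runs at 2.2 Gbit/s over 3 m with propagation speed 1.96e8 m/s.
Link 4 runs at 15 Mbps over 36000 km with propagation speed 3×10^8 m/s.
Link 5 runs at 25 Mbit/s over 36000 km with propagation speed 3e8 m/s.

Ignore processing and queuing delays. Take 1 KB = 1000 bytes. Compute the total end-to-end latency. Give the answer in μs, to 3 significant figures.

247000 μs

L = 63200 bits.
Transmission delays (L/R per hop): 48.6154, 486.154, 28.7273, 4213.33, 2528 μs; sum = 7304.83 μs.
Propagation delays (d/s per hop): 174.5, 2.13043, 0.0153061, 120000, 120000 μs; sum = 240177 μs.
End-to-end = 247000 μs.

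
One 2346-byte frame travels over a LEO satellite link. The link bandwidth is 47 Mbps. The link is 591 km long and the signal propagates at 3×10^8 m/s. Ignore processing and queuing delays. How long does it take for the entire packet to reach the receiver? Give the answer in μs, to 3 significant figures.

L = 2346 × 8 = 18768 bits.
Transmission delay = L/R = 18768 / 47000000 = 399.319 μs.
Propagation delay = d/s = 591000 m / 300000000 m/s = 1970 μs.
Total = 2370 μs.

2370 μs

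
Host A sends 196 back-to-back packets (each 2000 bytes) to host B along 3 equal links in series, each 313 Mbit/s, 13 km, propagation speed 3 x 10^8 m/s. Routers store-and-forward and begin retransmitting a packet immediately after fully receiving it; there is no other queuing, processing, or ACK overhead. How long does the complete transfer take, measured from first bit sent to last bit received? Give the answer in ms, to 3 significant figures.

10.3 ms

Per-hop transmission t_tx = L/R = 16000/313000000 = 0.0511182 ms.
Per-hop propagation t_prop = 13000/300000000 = 0.0433333 ms.
Pipeline fill: first packet needs 3·t_tx to clear all hops; remaining 195 packets each add one t_tx.
Total = (3+196-1)·t_tx + 3·t_prop = 198·0.0511182 + 3·0.0433333 = 10.3 ms.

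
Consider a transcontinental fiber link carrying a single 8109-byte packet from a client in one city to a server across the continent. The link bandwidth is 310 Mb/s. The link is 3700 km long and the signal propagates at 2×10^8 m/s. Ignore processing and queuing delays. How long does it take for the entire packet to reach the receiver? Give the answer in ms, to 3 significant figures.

18.7 ms

L = 8109 × 8 = 64872 bits.
Transmission delay = L/R = 64872 / 310000000 = 0.209265 ms.
Propagation delay = d/s = 3700000 m / 200000000 m/s = 18.5 ms.
Total = 18.7 ms.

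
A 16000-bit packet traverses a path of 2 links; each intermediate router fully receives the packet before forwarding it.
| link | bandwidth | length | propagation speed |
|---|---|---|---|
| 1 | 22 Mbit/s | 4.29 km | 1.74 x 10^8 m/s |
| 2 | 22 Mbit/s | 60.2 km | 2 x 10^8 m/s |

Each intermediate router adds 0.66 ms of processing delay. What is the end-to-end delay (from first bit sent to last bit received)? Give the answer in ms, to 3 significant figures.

Transmission delay per hop = L/R = 16000/22000000 = 0.727273 ms; 2 hops → 1.45455 ms.
Propagation delays (d/s per hop): 0.0246552, 0.301 ms; sum = 0.325655 ms.
Processing at 1 router(s): 1 × 0.66 ms = 0.66 ms.
End-to-end = 2.44 ms.

2.44 ms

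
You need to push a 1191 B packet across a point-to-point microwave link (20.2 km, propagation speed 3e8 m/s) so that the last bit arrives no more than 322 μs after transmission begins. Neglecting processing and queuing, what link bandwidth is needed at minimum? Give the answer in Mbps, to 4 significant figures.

37.41 Mbps

L = 9528 bits.
Propagation delay = 20200 / 300000000 = 67.3333 μs.
Transmission budget = 322 − 67.3333 = 254.667 μs.
R ≥ L / t_tx = 9528 bits / 0.000254667 s = 37.41 Mbps.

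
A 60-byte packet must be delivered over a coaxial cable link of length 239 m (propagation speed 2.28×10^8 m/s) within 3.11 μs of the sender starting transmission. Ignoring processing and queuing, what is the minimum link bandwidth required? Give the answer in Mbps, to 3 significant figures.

L = 480 bits.
Propagation delay = 239 / 2.28e+08 = 1.04825 μs.
Transmission budget = 3.11 − 1.04825 = 2.06175 μs.
R ≥ L / t_tx = 480 bits / 2.06175e-06 s = 233 Mbps.

233 Mbps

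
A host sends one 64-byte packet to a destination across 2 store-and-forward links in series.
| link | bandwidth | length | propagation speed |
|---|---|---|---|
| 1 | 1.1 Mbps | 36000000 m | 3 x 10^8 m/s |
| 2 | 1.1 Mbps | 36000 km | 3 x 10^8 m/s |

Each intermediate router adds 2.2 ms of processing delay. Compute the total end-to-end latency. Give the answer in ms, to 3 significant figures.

L = 64 × 8 = 512 bits.
Transmission delay per hop = L/R = 512/1100000 = 0.465455 ms; 2 hops → 0.930909 ms.
Propagation delays (d/s per hop): 120, 120 ms; sum = 240 ms.
Processing at 1 router(s): 1 × 2.2 ms = 2.2 ms.
End-to-end = 243 ms.

243 ms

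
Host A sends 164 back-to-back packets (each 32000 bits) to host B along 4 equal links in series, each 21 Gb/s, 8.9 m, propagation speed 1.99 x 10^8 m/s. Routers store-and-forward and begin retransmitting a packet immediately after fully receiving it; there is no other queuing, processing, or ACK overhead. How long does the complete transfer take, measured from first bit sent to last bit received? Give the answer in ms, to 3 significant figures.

0.255 ms

Per-hop transmission t_tx = L/R = 32000/21000000000 = 0.00152381 ms.
Per-hop propagation t_prop = 8.9/199000000 = 4.47236e-05 ms.
Pipeline fill: first packet needs 4·t_tx to clear all hops; remaining 163 packets each add one t_tx.
Total = (4+164-1)·t_tx + 4·t_prop = 167·0.00152381 + 4·4.47236e-05 = 0.255 ms.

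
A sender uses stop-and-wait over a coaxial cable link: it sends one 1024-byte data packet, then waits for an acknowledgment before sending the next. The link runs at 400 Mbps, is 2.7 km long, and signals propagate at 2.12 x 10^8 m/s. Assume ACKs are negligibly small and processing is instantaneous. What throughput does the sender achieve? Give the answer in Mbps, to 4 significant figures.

178.3 Mbps

t_tx = L/R = 8192/400000000 = 2.048e-05 s.
t_prop = 2700/212000000 = 1.27358e-05 s; RTT = 2.54717e-05 s.
Cycle = t_tx + RTT = 4.59517e-05 s.
Throughput = L / cycle = 8192 / 4.59517e-05 = 178.3 Mbps.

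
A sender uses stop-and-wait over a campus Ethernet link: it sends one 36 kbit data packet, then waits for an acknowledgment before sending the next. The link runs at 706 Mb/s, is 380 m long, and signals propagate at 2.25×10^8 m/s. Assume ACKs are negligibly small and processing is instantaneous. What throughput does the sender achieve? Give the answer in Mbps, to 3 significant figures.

t_tx = L/R = 36000/706000000 = 5.09915e-05 s.
t_prop = 380/225000000 = 1.68889e-06 s; RTT = 3.37778e-06 s.
Cycle = t_tx + RTT = 5.43693e-05 s.
Throughput = L / cycle = 36000 / 5.43693e-05 = 662 Mbps.

662 Mbps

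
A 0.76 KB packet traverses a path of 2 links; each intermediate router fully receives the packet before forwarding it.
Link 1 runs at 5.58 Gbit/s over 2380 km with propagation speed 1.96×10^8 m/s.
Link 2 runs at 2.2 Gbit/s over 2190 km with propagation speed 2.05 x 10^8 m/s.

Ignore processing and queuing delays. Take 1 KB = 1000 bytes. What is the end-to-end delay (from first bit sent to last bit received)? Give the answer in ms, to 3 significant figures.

22.8 ms

L = 6080 bits.
Transmission delays (L/R per hop): 0.00108961, 0.00276364 ms; sum = 0.00385324 ms.
Propagation delays (d/s per hop): 12.1429, 10.6829 ms; sum = 22.8258 ms.
End-to-end = 22.8 ms.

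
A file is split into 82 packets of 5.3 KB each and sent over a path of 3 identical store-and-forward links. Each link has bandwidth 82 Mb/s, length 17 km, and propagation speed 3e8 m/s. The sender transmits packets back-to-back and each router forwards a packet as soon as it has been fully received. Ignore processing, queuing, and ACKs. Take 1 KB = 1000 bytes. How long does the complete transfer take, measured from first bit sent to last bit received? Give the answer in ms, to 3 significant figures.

43.6 ms

Per-hop transmission t_tx = L/R = 42400/82000000 = 0.517073 ms.
Per-hop propagation t_prop = 17000/300000000 = 0.0566667 ms.
Pipeline fill: first packet needs 3·t_tx to clear all hops; remaining 81 packets each add one t_tx.
Total = (3+82-1)·t_tx + 3·t_prop = 84·0.517073 + 3·0.0566667 = 43.6 ms.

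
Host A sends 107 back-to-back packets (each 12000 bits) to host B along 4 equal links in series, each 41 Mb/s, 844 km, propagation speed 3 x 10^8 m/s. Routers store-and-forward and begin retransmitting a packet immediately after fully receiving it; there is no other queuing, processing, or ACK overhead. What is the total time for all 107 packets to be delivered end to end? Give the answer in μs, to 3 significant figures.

Per-hop transmission t_tx = L/R = 12000/41000000 = 292.683 μs.
Per-hop propagation t_prop = 844000/300000000 = 2813.33 μs.
Pipeline fill: first packet needs 4·t_tx to clear all hops; remaining 106 packets each add one t_tx.
Total = (4+107-1)·t_tx + 4·t_prop = 110·292.683 + 4·2813.33 = 43400 μs.

43400 μs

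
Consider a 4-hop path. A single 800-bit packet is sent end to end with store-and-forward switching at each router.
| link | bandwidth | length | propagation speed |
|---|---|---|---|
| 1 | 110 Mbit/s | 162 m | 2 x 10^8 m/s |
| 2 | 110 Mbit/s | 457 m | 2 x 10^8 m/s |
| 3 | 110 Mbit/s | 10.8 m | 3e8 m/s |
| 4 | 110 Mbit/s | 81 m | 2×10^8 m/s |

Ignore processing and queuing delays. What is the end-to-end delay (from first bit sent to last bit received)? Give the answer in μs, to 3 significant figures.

32.6 μs

Transmission delay per hop = L/R = 800/110000000 = 7.27273 μs; 4 hops → 29.0909 μs.
Propagation delays (d/s per hop): 0.81, 2.285, 0.036, 0.405 μs; sum = 3.536 μs.
End-to-end = 32.6 μs.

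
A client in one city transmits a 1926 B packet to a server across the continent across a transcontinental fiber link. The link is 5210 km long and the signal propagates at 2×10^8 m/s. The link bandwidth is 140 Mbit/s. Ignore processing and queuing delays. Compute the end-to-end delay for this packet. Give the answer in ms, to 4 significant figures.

L = 1926 × 8 = 15408 bits.
Transmission delay = L/R = 15408 / 140000000 = 0.110057 ms.
Propagation delay = d/s = 5210000 m / 200000000 m/s = 26.05 ms.
Total = 26.16 ms.

26.16 ms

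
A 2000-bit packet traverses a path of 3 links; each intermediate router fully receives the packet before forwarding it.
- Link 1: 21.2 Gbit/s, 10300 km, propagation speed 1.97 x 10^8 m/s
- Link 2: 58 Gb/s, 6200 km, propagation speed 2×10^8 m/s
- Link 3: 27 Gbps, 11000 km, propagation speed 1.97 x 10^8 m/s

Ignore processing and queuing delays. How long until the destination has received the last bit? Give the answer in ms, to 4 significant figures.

Transmission delays (L/R per hop): 9.43396e-05, 3.44828e-05, 7.40741e-05 ms; sum = 0.000202896 ms.
Propagation delays (d/s per hop): 52.2843, 31, 55.8376 ms; sum = 139.122 ms.
End-to-end = 139.1 ms.

139.1 ms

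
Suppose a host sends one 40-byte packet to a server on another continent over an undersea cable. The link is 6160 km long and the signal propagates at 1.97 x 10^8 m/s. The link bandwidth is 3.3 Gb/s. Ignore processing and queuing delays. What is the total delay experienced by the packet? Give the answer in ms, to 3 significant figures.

31.3 ms

L = 40 × 8 = 320 bits.
Transmission delay = L/R = 320 / 3300000000 = 9.69697e-05 ms.
Propagation delay = d/s = 6160000 m / 197000000 m/s = 31.269 ms.
Total = 31.3 ms.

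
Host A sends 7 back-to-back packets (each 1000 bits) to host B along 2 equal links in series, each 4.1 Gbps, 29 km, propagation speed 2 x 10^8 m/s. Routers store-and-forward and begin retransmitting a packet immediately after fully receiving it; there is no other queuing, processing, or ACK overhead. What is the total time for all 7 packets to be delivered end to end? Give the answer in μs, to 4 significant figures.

292.0 μs

Per-hop transmission t_tx = L/R = 1000/4.1e+09 = 0.243902 μs.
Per-hop propagation t_prop = 29000/200000000 = 145 μs.
Pipeline fill: first packet needs 2·t_tx to clear all hops; remaining 6 packets each add one t_tx.
Total = (2+7-1)·t_tx + 2·t_prop = 8·0.243902 + 2·145 = 292.0 μs.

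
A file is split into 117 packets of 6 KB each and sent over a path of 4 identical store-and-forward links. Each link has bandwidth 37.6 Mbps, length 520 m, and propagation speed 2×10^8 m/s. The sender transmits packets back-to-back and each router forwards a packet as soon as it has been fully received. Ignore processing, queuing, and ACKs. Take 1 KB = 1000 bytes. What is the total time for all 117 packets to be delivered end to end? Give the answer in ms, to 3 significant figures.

Per-hop transmission t_tx = L/R = 48000/37600000 = 1.2766 ms.
Per-hop propagation t_prop = 520/200000000 = 0.0026 ms.
Pipeline fill: first packet needs 4·t_tx to clear all hops; remaining 116 packets each add one t_tx.
Total = (4+117-1)·t_tx + 4·t_prop = 120·1.2766 + 4·0.0026 = 153 ms.

153 ms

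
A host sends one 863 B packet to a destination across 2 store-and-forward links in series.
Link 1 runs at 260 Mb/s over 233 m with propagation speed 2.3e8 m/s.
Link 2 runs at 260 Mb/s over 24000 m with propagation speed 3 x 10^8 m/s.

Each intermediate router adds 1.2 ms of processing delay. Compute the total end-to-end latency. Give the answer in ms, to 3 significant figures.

1.33 ms

L = 863 × 8 = 6904 bits.
Transmission delay per hop = L/R = 6904/260000000 = 0.0265538 ms; 2 hops → 0.0531077 ms.
Propagation delays (d/s per hop): 0.00101304, 0.08 ms; sum = 0.081013 ms.
Processing at 1 router(s): 1 × 1.2 ms = 1.2 ms.
End-to-end = 1.33 ms.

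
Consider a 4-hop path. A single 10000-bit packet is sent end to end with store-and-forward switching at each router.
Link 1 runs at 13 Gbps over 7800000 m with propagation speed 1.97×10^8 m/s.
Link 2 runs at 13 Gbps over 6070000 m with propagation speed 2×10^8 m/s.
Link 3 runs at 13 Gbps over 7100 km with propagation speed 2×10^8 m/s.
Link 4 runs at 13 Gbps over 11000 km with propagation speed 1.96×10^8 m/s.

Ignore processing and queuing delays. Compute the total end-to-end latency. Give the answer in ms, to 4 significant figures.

161.6 ms

Transmission delay per hop = L/R = 10000/13000000000 = 0.000769231 ms; 4 hops → 0.00307692 ms.
Propagation delays (d/s per hop): 39.5939, 30.35, 35.5, 56.1224 ms; sum = 161.566 ms.
End-to-end = 161.6 ms.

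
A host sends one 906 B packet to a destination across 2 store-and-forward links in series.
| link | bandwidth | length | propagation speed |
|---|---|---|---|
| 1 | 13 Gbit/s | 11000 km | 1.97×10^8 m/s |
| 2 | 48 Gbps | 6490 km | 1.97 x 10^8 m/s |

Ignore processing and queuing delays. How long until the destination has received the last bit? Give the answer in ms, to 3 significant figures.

L = 906 × 8 = 7248 bits.
Transmission delays (L/R per hop): 0.000557538, 0.000151 ms; sum = 0.000708538 ms.
Propagation delays (d/s per hop): 55.8376, 32.9442 ms; sum = 88.7817 ms.
End-to-end = 88.8 ms.

88.8 ms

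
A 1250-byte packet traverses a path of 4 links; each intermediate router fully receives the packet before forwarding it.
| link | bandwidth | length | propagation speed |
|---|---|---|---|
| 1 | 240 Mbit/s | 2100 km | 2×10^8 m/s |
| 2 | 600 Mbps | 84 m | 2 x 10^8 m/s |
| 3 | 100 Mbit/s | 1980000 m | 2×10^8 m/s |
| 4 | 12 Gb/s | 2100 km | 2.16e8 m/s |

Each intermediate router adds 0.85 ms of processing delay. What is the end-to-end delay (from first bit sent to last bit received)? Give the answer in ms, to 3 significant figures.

32.8 ms

L = 1250 × 8 = 10000 bits.
Transmission delays (L/R per hop): 0.0416667, 0.0166667, 0.1, 0.000833333 ms; sum = 0.159167 ms.
Propagation delays (d/s per hop): 10.5, 0.00042, 9.9, 9.72222 ms; sum = 30.1226 ms.
Processing at 3 router(s): 3 × 0.85 ms = 2.55 ms.
End-to-end = 32.8 ms.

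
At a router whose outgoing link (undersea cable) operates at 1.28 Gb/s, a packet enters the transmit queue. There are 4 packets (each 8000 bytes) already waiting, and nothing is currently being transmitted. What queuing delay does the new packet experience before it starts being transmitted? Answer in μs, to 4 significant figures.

Each queued packet: L/R = 64000/1280000000 = 50 μs.
4 queued → 200 μs.
Queuing delay = 200.0 μs.

200.0 μs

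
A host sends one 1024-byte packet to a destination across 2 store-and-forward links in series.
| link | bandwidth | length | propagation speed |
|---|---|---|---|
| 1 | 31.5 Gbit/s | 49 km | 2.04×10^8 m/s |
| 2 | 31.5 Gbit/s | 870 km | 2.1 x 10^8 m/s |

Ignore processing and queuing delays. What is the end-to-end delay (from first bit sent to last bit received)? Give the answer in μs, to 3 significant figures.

L = 1024 × 8 = 8192 bits.
Transmission delay per hop = L/R = 8192/31500000000 = 0.260063 μs; 2 hops → 0.520127 μs.
Propagation delays (d/s per hop): 240.196, 4142.86 μs; sum = 4383.05 μs.
End-to-end = 4380 μs.

4380 μs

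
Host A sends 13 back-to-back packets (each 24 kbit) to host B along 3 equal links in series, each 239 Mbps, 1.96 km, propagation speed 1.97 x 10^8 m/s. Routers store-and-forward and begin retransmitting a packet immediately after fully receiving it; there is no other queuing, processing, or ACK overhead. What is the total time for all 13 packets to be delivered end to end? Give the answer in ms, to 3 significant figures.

1.54 ms

Per-hop transmission t_tx = L/R = 24000/239000000 = 0.100418 ms.
Per-hop propagation t_prop = 1960/197000000 = 0.00994924 ms.
Pipeline fill: first packet needs 3·t_tx to clear all hops; remaining 12 packets each add one t_tx.
Total = (3+13-1)·t_tx + 3·t_prop = 15·0.100418 + 3·0.00994924 = 1.54 ms.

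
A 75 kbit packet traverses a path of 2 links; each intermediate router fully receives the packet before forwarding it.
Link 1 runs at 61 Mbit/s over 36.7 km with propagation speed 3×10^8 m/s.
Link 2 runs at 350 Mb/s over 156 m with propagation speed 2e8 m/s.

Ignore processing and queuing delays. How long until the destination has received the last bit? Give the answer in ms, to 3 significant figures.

L = 75000 bits.
Transmission delays (L/R per hop): 1.22951, 0.214286 ms; sum = 1.44379 ms.
Propagation delays (d/s per hop): 0.122333, 0.00078 ms; sum = 0.123113 ms.
End-to-end = 1.57 ms.

1.57 ms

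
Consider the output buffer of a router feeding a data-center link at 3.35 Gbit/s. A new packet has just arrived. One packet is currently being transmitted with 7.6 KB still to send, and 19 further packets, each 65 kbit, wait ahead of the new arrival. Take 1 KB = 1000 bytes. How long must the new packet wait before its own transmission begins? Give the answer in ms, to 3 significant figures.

0.387 ms

Each queued packet: L/R = 65000/3350000000 = 0.019403 ms.
19 queued → 0.368657 ms.
Plus remaining 60800 bits of current packet: 0.0181493 ms.
Queuing delay = 0.387 ms.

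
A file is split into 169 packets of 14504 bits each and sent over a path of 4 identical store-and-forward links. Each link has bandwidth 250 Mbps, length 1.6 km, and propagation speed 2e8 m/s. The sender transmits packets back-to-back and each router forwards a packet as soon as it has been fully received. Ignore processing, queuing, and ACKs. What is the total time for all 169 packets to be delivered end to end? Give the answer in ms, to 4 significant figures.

Per-hop transmission t_tx = L/R = 14504/250000000 = 0.058016 ms.
Per-hop propagation t_prop = 1600/200000000 = 0.008 ms.
Pipeline fill: first packet needs 4·t_tx to clear all hops; remaining 168 packets each add one t_tx.
Total = (4+169-1)·t_tx + 4·t_prop = 172·0.058016 + 4·0.008 = 10.01 ms.

10.01 ms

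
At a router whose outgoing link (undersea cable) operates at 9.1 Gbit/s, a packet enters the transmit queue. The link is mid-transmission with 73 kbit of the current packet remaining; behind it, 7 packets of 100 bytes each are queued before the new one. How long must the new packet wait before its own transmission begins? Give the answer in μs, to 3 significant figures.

8.64 μs

Each queued packet: L/R = 800/9100000000 = 0.0879121 μs.
7 queued → 0.615385 μs.
Plus remaining 73000 bits of current packet: 8.02198 μs.
Queuing delay = 8.64 μs.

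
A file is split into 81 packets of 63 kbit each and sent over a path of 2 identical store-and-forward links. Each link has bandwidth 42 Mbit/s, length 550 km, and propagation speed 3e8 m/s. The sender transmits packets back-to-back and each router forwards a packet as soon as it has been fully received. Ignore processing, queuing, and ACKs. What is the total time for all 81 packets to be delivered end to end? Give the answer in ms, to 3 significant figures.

Per-hop transmission t_tx = L/R = 63000/42000000 = 1.5 ms.
Per-hop propagation t_prop = 550000/300000000 = 1.83333 ms.
Pipeline fill: first packet needs 2·t_tx to clear all hops; remaining 80 packets each add one t_tx.
Total = (2+81-1)·t_tx + 2·t_prop = 82·1.5 + 2·1.83333 = 127 ms.

127 ms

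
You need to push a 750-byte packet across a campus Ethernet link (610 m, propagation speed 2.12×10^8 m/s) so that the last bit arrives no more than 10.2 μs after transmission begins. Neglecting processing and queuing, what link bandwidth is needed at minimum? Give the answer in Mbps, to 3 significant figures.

L = 6000 bits.
Propagation delay = 610 / 212000000 = 2.87736 μs.
Transmission budget = 10.2 − 2.87736 = 7.32264 μs.
R ≥ L / t_tx = 6000 bits / 7.32264e-06 s = 819 Mbps.

819 Mbps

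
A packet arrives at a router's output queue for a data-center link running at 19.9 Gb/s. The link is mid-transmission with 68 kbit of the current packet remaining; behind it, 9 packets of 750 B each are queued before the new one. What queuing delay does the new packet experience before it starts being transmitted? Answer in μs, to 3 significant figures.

6.13 μs

Each queued packet: L/R = 6000/19900000000 = 0.301508 μs.
9 queued → 2.71357 μs.
Plus remaining 68000 bits of current packet: 3.41709 μs.
Queuing delay = 6.13 μs.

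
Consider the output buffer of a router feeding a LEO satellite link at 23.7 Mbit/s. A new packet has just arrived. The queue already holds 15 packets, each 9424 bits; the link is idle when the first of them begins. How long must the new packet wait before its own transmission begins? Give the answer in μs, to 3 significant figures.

5960 μs

Each queued packet: L/R = 9424/23700000 = 397.637 μs.
15 queued → 5964.56 μs.
Queuing delay = 5960 μs.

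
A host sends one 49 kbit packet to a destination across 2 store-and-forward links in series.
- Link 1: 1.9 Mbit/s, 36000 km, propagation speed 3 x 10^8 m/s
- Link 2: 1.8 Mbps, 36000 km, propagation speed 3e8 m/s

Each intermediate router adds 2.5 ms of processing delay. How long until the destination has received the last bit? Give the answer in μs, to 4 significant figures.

295500 μs

L = 49000 bits.
Transmission delays (L/R per hop): 25789.5, 27222.2 μs; sum = 53011.7 μs.
Propagation delays (d/s per hop): 120000, 120000 μs; sum = 240000 μs.
Processing at 1 router(s): 1 × 2.5 ms = 2500 μs.
End-to-end = 295500 μs.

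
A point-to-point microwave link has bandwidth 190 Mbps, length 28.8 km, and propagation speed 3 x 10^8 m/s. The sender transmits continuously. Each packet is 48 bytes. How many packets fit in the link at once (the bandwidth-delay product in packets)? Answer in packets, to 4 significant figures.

47.50 packets

Propagation delay = 28800 / 300000000 = 9.6e-05 s.
BDP = R × t_prop = 190000000 × 9.6e-05 = 18240 bits.
In packets of 384 bits: 47.50 packets.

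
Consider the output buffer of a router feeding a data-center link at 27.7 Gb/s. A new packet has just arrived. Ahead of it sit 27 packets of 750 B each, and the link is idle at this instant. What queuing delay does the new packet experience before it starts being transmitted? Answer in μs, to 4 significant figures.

Each queued packet: L/R = 6000/27700000000 = 0.216606 μs.
27 queued → 5.84838 μs.
Queuing delay = 5.848 μs.

5.848 μs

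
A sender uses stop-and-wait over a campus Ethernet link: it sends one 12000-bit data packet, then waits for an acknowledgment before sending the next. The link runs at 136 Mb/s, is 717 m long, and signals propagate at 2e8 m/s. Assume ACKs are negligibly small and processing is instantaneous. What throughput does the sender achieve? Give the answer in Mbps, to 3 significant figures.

126 Mbps

t_tx = L/R = 12000/136000000 = 8.82353e-05 s.
t_prop = 717/200000000 = 3.585e-06 s; RTT = 7.17e-06 s.
Cycle = t_tx + RTT = 9.54053e-05 s.
Throughput = L / cycle = 12000 / 9.54053e-05 = 126 Mbps.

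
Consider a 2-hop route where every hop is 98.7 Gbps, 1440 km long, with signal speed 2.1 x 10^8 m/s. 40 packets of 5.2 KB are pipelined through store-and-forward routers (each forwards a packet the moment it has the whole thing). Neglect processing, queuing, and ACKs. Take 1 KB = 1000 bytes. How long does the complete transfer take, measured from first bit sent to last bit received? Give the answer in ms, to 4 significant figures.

Per-hop transmission t_tx = L/R = 41600/98700000000 = 0.000421479 ms.
Per-hop propagation t_prop = 1440000/210000000 = 6.85714 ms.
Pipeline fill: first packet needs 2·t_tx to clear all hops; remaining 39 packets each add one t_tx.
Total = (2+40-1)·t_tx + 2·t_prop = 41·0.000421479 + 2·6.85714 = 13.73 ms.

13.73 ms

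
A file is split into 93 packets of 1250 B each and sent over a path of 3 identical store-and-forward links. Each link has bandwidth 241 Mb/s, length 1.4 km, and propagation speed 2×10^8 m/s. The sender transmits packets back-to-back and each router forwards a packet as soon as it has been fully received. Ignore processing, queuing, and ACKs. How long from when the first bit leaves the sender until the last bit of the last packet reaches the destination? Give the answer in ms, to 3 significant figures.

Per-hop transmission t_tx = L/R = 10000/241000000 = 0.0414938 ms.
Per-hop propagation t_prop = 1400/200000000 = 0.007 ms.
Pipeline fill: first packet needs 3·t_tx to clear all hops; remaining 92 packets each add one t_tx.
Total = (3+93-1)·t_tx + 3·t_prop = 95·0.0414938 + 3·0.007 = 3.96 ms.

3.96 ms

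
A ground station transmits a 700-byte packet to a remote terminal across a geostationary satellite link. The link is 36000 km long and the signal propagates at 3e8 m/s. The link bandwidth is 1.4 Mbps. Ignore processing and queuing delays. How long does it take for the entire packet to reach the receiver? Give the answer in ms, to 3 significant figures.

124 ms

L = 700 × 8 = 5600 bits.
Transmission delay = L/R = 5600 / 1400000 = 4 ms.
Propagation delay = d/s = 36000000 m / 300000000 m/s = 120 ms.
Total = 124 ms.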